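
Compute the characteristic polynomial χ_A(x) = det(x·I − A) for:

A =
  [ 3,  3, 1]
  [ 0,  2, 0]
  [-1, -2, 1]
x^3 - 6*x^2 + 12*x - 8

Expanding det(x·I − A) (e.g. by cofactor expansion or by noting that A is similar to its Jordan form J, which has the same characteristic polynomial as A) gives
  χ_A(x) = x^3 - 6*x^2 + 12*x - 8
which factors as (x - 2)^3. The eigenvalues (with algebraic multiplicities) are λ = 2 with multiplicity 3.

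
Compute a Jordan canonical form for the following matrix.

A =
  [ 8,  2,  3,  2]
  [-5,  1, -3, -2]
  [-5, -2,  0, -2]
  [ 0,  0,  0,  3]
J_2(3) ⊕ J_1(3) ⊕ J_1(3)

The characteristic polynomial is
  det(x·I − A) = x^4 - 12*x^3 + 54*x^2 - 108*x + 81 = (x - 3)^4

Eigenvalues and multiplicities (the geometric multiplicity of λ is n − rank(A − λI), which equals the number of Jordan blocks for λ):
  λ = 3: algebraic multiplicity = 4, geometric multiplicity = 3

Determining the block sizes for each eigenvalue:
  λ = 3: 3 blocks summing to 4 forces exactly one block of size 2 and the rest size 1 → block sizes [2, 1, 1]

Assembling the blocks gives a Jordan form
J =
  [3, 1, 0, 0]
  [0, 3, 0, 0]
  [0, 0, 3, 0]
  [0, 0, 0, 3]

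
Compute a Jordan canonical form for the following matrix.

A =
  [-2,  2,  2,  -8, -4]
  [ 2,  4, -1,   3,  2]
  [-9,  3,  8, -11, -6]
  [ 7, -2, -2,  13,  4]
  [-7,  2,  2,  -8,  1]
J_1(4) ⊕ J_2(5) ⊕ J_1(5) ⊕ J_1(5)

The characteristic polynomial is
  det(x·I − A) = x^5 - 24*x^4 + 230*x^3 - 1100*x^2 + 2625*x - 2500 = (x - 5)^4*(x - 4)

Eigenvalues and multiplicities (the geometric multiplicity of λ is n − rank(A − λI), which equals the number of Jordan blocks for λ):
  λ = 4: algebraic multiplicity = 1, geometric multiplicity = 1
  λ = 5: algebraic multiplicity = 4, geometric multiplicity = 3

Determining the block sizes for each eigenvalue:
  λ = 4: one block (gm = 1), so the single block has size am = 1 → block sizes [1]
  λ = 5: 3 blocks summing to 4 forces exactly one block of size 2 and the rest size 1 → block sizes [2, 1, 1]

Assembling the blocks gives a Jordan form
J =
  [4, 0, 0, 0, 0]
  [0, 5, 1, 0, 0]
  [0, 0, 5, 0, 0]
  [0, 0, 0, 5, 0]
  [0, 0, 0, 0, 5]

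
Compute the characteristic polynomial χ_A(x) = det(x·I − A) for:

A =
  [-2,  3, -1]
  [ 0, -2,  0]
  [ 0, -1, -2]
x^3 + 6*x^2 + 12*x + 8

Expanding det(x·I − A) (e.g. by cofactor expansion or by noting that A is similar to its Jordan form J, which has the same characteristic polynomial as A) gives
  χ_A(x) = x^3 + 6*x^2 + 12*x + 8
which factors as (x + 2)^3. The eigenvalues (with algebraic multiplicities) are λ = -2 with multiplicity 3.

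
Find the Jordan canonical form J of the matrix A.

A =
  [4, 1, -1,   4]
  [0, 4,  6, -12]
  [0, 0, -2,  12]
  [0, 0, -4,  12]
J_2(4) ⊕ J_1(4) ⊕ J_1(6)

The characteristic polynomial is
  det(x·I − A) = x^4 - 18*x^3 + 120*x^2 - 352*x + 384 = (x - 6)*(x - 4)^3

Eigenvalues and multiplicities (the geometric multiplicity of λ is n − rank(A − λI), which equals the number of Jordan blocks for λ):
  λ = 4: algebraic multiplicity = 3, geometric multiplicity = 2
  λ = 6: algebraic multiplicity = 1, geometric multiplicity = 1

Determining the block sizes for each eigenvalue:
  λ = 4: 2 blocks summing to 3 forces exactly one block of size 2 and the rest size 1 → block sizes [2, 1]
  λ = 6: one block (gm = 1), so the single block has size am = 1 → block sizes [1]

Assembling the blocks gives a Jordan form
J =
  [4, 1, 0, 0]
  [0, 4, 0, 0]
  [0, 0, 4, 0]
  [0, 0, 0, 6]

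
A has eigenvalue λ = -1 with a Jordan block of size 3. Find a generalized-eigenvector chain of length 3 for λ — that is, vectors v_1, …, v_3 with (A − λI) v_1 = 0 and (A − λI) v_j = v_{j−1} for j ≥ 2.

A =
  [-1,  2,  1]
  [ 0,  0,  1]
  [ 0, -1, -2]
A Jordan chain for λ = -1 of length 3:
v_1 = (1, 0, 0)ᵀ
v_2 = (2, 1, -1)ᵀ
v_3 = (0, 1, 0)ᵀ

Let N = A − (-1)·I. We want v_3 with N^3 v_3 = 0 but N^2 v_3 ≠ 0; then v_{j-1} := N · v_j for j = 3, …, 2.

Pick v_3 = (0, 1, 0)ᵀ.
Then v_2 = N · v_3 = (2, 1, -1)ᵀ.
Then v_1 = N · v_2 = (1, 0, 0)ᵀ.

Sanity check: (A − (-1)·I) v_1 = (0, 0, 0)ᵀ = 0. ✓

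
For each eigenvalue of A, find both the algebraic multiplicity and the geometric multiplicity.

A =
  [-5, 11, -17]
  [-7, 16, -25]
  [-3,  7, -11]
λ = 0: alg = 3, geom = 1

Step 1 — factor the characteristic polynomial to read off the algebraic multiplicities:
  χ_A(x) = x^3

Step 2 — compute geometric multiplicities via the rank-nullity identity g(λ) = n − rank(A − λI):
  rank(A − (0)·I) = 2, so dim ker(A − (0)·I) = n − 2 = 1

Summary:
  λ = 0: algebraic multiplicity = 3, geometric multiplicity = 1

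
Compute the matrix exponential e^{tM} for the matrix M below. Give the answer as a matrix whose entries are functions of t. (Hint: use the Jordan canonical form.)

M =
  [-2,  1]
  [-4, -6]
e^{tM} =
  [2*t*exp(-4*t) + exp(-4*t), t*exp(-4*t)]
  [-4*t*exp(-4*t), -2*t*exp(-4*t) + exp(-4*t)]

Strategy: write M = P · J · P⁻¹ where J is a Jordan canonical form, so e^{tM} = P · e^{tJ} · P⁻¹, and e^{tJ} can be computed block-by-block.

M has Jordan form
J =
  [-4,  1]
  [ 0, -4]
(up to reordering of blocks).

Per-block formulas:
  For a 2×2 Jordan block J_2(-4): exp(t · J_2(-4)) = e^(-4t)·(I + t·N), where N is the 2×2 nilpotent shift.

After assembling e^{tJ} and conjugating by P, we get:

e^{tM} =
  [2*t*exp(-4*t) + exp(-4*t), t*exp(-4*t)]
  [-4*t*exp(-4*t), -2*t*exp(-4*t) + exp(-4*t)]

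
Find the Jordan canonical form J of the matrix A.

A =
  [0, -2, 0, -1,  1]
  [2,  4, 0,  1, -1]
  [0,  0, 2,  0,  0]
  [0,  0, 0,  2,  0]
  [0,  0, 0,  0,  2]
J_2(2) ⊕ J_1(2) ⊕ J_1(2) ⊕ J_1(2)

The characteristic polynomial is
  det(x·I − A) = x^5 - 10*x^4 + 40*x^3 - 80*x^2 + 80*x - 32 = (x - 2)^5

Eigenvalues and multiplicities (the geometric multiplicity of λ is n − rank(A − λI), which equals the number of Jordan blocks for λ):
  λ = 2: algebraic multiplicity = 5, geometric multiplicity = 4

Determining the block sizes for each eigenvalue:
  λ = 2: 4 blocks summing to 5 forces exactly one block of size 2 and the rest size 1 → block sizes [2, 1, 1, 1]

Assembling the blocks gives a Jordan form
J =
  [2, 1, 0, 0, 0]
  [0, 2, 0, 0, 0]
  [0, 0, 2, 0, 0]
  [0, 0, 0, 2, 0]
  [0, 0, 0, 0, 2]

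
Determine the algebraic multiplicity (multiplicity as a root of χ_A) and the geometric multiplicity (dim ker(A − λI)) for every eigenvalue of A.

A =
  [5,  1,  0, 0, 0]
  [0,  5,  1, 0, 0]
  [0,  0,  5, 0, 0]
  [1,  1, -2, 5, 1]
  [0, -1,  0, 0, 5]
λ = 5: alg = 5, geom = 2

Step 1 — factor the characteristic polynomial to read off the algebraic multiplicities:
  χ_A(x) = (x - 5)^5

Step 2 — compute geometric multiplicities via the rank-nullity identity g(λ) = n − rank(A − λI):
  rank(A − (5)·I) = 3, so dim ker(A − (5)·I) = n − 3 = 2

Summary:
  λ = 5: algebraic multiplicity = 5, geometric multiplicity = 2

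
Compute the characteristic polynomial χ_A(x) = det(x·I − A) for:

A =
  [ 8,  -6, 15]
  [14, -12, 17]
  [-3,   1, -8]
x^3 + 12*x^2 + 48*x + 64

Expanding det(x·I − A) (e.g. by cofactor expansion or by noting that A is similar to its Jordan form J, which has the same characteristic polynomial as A) gives
  χ_A(x) = x^3 + 12*x^2 + 48*x + 64
which factors as (x + 4)^3. The eigenvalues (with algebraic multiplicities) are λ = -4 with multiplicity 3.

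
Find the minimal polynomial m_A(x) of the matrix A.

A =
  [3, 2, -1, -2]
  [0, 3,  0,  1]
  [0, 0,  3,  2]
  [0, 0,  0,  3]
x^2 - 6*x + 9

The characteristic polynomial is χ_A(x) = (x - 3)^4, so the eigenvalues are known. The minimal polynomial is
  m_A(x) = Π_λ (x − λ)^{k_λ}
where k_λ is the size of the *largest* Jordan block for λ (equivalently, the smallest k with (A − λI)^k v = 0 for every generalised eigenvector v of λ).

  λ = 3: largest Jordan block has size 2, contributing (x − 3)^2

So m_A(x) = (x - 3)^2 = x^2 - 6*x + 9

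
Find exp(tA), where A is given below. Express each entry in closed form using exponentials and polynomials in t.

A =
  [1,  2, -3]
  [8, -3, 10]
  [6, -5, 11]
e^{tA} =
  [t^2*exp(3*t) - 2*t*exp(3*t) + exp(3*t), -t^2*exp(3*t)/2 + 2*t*exp(3*t), t^2*exp(3*t) - 3*t*exp(3*t)]
  [-2*t^2*exp(3*t) + 8*t*exp(3*t), t^2*exp(3*t) - 6*t*exp(3*t) + exp(3*t), -2*t^2*exp(3*t) + 10*t*exp(3*t)]
  [-2*t^2*exp(3*t) + 6*t*exp(3*t), t^2*exp(3*t) - 5*t*exp(3*t), -2*t^2*exp(3*t) + 8*t*exp(3*t) + exp(3*t)]

Strategy: write A = P · J · P⁻¹ where J is a Jordan canonical form, so e^{tA} = P · e^{tJ} · P⁻¹, and e^{tJ} can be computed block-by-block.

A has Jordan form
J =
  [3, 1, 0]
  [0, 3, 1]
  [0, 0, 3]
(up to reordering of blocks).

Per-block formulas:
  For a 3×3 Jordan block J_3(3): exp(t · J_3(3)) = e^(3t)·(I + t·N + (t^2/2)·N^2), where N is the 3×3 nilpotent shift.

After assembling e^{tJ} and conjugating by P, we get:

e^{tA} =
  [t^2*exp(3*t) - 2*t*exp(3*t) + exp(3*t), -t^2*exp(3*t)/2 + 2*t*exp(3*t), t^2*exp(3*t) - 3*t*exp(3*t)]
  [-2*t^2*exp(3*t) + 8*t*exp(3*t), t^2*exp(3*t) - 6*t*exp(3*t) + exp(3*t), -2*t^2*exp(3*t) + 10*t*exp(3*t)]
  [-2*t^2*exp(3*t) + 6*t*exp(3*t), t^2*exp(3*t) - 5*t*exp(3*t), -2*t^2*exp(3*t) + 8*t*exp(3*t) + exp(3*t)]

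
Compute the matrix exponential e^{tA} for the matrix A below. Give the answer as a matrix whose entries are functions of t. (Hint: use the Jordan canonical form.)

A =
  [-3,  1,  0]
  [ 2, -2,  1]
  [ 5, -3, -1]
e^{tA} =
  [3*t^2*exp(-2*t)/2 - t*exp(-2*t) + exp(-2*t), -t^2*exp(-2*t)/2 + t*exp(-2*t), t^2*exp(-2*t)/2]
  [3*t^2*exp(-2*t)/2 + 2*t*exp(-2*t), -t^2*exp(-2*t)/2 + exp(-2*t), t^2*exp(-2*t)/2 + t*exp(-2*t)]
  [-3*t^2*exp(-2*t) + 5*t*exp(-2*t), t^2*exp(-2*t) - 3*t*exp(-2*t), -t^2*exp(-2*t) + t*exp(-2*t) + exp(-2*t)]

Strategy: write A = P · J · P⁻¹ where J is a Jordan canonical form, so e^{tA} = P · e^{tJ} · P⁻¹, and e^{tJ} can be computed block-by-block.

A has Jordan form
J =
  [-2,  1,  0]
  [ 0, -2,  1]
  [ 0,  0, -2]
(up to reordering of blocks).

Per-block formulas:
  For a 3×3 Jordan block J_3(-2): exp(t · J_3(-2)) = e^(-2t)·(I + t·N + (t^2/2)·N^2), where N is the 3×3 nilpotent shift.

After assembling e^{tJ} and conjugating by P, we get:

e^{tA} =
  [3*t^2*exp(-2*t)/2 - t*exp(-2*t) + exp(-2*t), -t^2*exp(-2*t)/2 + t*exp(-2*t), t^2*exp(-2*t)/2]
  [3*t^2*exp(-2*t)/2 + 2*t*exp(-2*t), -t^2*exp(-2*t)/2 + exp(-2*t), t^2*exp(-2*t)/2 + t*exp(-2*t)]
  [-3*t^2*exp(-2*t) + 5*t*exp(-2*t), t^2*exp(-2*t) - 3*t*exp(-2*t), -t^2*exp(-2*t) + t*exp(-2*t) + exp(-2*t)]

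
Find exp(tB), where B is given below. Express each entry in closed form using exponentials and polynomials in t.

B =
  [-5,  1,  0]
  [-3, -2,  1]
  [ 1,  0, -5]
e^{tB} =
  [-t^2*exp(-4*t) - t*exp(-4*t) + exp(-4*t), t^2*exp(-4*t)/2 + t*exp(-4*t), t^2*exp(-4*t)/2]
  [-t^2*exp(-4*t) - 3*t*exp(-4*t), t^2*exp(-4*t)/2 + 2*t*exp(-4*t) + exp(-4*t), t^2*exp(-4*t)/2 + t*exp(-4*t)]
  [-t^2*exp(-4*t) + t*exp(-4*t), t^2*exp(-4*t)/2, t^2*exp(-4*t)/2 - t*exp(-4*t) + exp(-4*t)]

Strategy: write B = P · J · P⁻¹ where J is a Jordan canonical form, so e^{tB} = P · e^{tJ} · P⁻¹, and e^{tJ} can be computed block-by-block.

B has Jordan form
J =
  [-4,  1,  0]
  [ 0, -4,  1]
  [ 0,  0, -4]
(up to reordering of blocks).

Per-block formulas:
  For a 3×3 Jordan block J_3(-4): exp(t · J_3(-4)) = e^(-4t)·(I + t·N + (t^2/2)·N^2), where N is the 3×3 nilpotent shift.

After assembling e^{tJ} and conjugating by P, we get:

e^{tB} =
  [-t^2*exp(-4*t) - t*exp(-4*t) + exp(-4*t), t^2*exp(-4*t)/2 + t*exp(-4*t), t^2*exp(-4*t)/2]
  [-t^2*exp(-4*t) - 3*t*exp(-4*t), t^2*exp(-4*t)/2 + 2*t*exp(-4*t) + exp(-4*t), t^2*exp(-4*t)/2 + t*exp(-4*t)]
  [-t^2*exp(-4*t) + t*exp(-4*t), t^2*exp(-4*t)/2, t^2*exp(-4*t)/2 - t*exp(-4*t) + exp(-4*t)]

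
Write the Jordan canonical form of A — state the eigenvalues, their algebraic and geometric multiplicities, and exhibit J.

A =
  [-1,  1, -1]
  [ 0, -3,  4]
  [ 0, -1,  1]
J_3(-1)

The characteristic polynomial is
  det(x·I − A) = x^3 + 3*x^2 + 3*x + 1 = (x + 1)^3

Eigenvalues and multiplicities (the geometric multiplicity of λ is n − rank(A − λI), which equals the number of Jordan blocks for λ):
  λ = -1: algebraic multiplicity = 3, geometric multiplicity = 1

Determining the block sizes for each eigenvalue:
  λ = -1: one block (gm = 1), so the single block has size am = 3 → block sizes [3]

Assembling the blocks gives a Jordan form
J =
  [-1,  1,  0]
  [ 0, -1,  1]
  [ 0,  0, -1]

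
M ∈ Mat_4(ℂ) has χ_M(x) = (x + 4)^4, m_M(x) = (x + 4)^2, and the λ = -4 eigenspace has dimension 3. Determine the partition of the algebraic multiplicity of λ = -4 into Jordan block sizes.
Block sizes for λ = -4: [2, 1, 1]

Step 1 — from the characteristic polynomial, algebraic multiplicity of λ = -4 is 4. From dim ker(M − (-4)·I) = 3, there are exactly 3 Jordan blocks for λ = -4.
Step 2 — from the minimal polynomial, the factor (x + 4)^2 tells us the largest block for λ = -4 has size 2.
Step 3 — with total size 4, 3 blocks, and largest block 2, the block sizes (in nonincreasing order) are [2, 1, 1].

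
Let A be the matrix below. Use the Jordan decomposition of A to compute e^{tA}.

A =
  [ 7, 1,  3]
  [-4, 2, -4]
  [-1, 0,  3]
e^{tA} =
  [t^2*exp(4*t) + 3*t*exp(4*t) + exp(4*t), t^2*exp(4*t)/2 + t*exp(4*t), t^2*exp(4*t) + 3*t*exp(4*t)]
  [-4*t*exp(4*t), -2*t*exp(4*t) + exp(4*t), -4*t*exp(4*t)]
  [-t^2*exp(4*t) - t*exp(4*t), -t^2*exp(4*t)/2, -t^2*exp(4*t) - t*exp(4*t) + exp(4*t)]

Strategy: write A = P · J · P⁻¹ where J is a Jordan canonical form, so e^{tA} = P · e^{tJ} · P⁻¹, and e^{tJ} can be computed block-by-block.

A has Jordan form
J =
  [4, 1, 0]
  [0, 4, 1]
  [0, 0, 4]
(up to reordering of blocks).

Per-block formulas:
  For a 3×3 Jordan block J_3(4): exp(t · J_3(4)) = e^(4t)·(I + t·N + (t^2/2)·N^2), where N is the 3×3 nilpotent shift.

After assembling e^{tJ} and conjugating by P, we get:

e^{tA} =
  [t^2*exp(4*t) + 3*t*exp(4*t) + exp(4*t), t^2*exp(4*t)/2 + t*exp(4*t), t^2*exp(4*t) + 3*t*exp(4*t)]
  [-4*t*exp(4*t), -2*t*exp(4*t) + exp(4*t), -4*t*exp(4*t)]
  [-t^2*exp(4*t) - t*exp(4*t), -t^2*exp(4*t)/2, -t^2*exp(4*t) - t*exp(4*t) + exp(4*t)]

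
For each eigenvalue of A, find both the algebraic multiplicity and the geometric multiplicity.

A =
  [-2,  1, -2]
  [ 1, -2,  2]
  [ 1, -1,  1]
λ = -1: alg = 3, geom = 2

Step 1 — factor the characteristic polynomial to read off the algebraic multiplicities:
  χ_A(x) = (x + 1)^3

Step 2 — compute geometric multiplicities via the rank-nullity identity g(λ) = n − rank(A − λI):
  rank(A − (-1)·I) = 1, so dim ker(A − (-1)·I) = n − 1 = 2

Summary:
  λ = -1: algebraic multiplicity = 3, geometric multiplicity = 2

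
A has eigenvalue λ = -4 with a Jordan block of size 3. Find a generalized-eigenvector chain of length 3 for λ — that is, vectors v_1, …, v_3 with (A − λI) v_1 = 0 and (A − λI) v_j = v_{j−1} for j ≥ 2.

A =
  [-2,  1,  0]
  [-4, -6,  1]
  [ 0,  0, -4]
A Jordan chain for λ = -4 of length 3:
v_1 = (1, -2, 0)ᵀ
v_2 = (0, 1, 0)ᵀ
v_3 = (0, 0, 1)ᵀ

Let N = A − (-4)·I. We want v_3 with N^3 v_3 = 0 but N^2 v_3 ≠ 0; then v_{j-1} := N · v_j for j = 3, …, 2.

Pick v_3 = (0, 0, 1)ᵀ.
Then v_2 = N · v_3 = (0, 1, 0)ᵀ.
Then v_1 = N · v_2 = (1, -2, 0)ᵀ.

Sanity check: (A − (-4)·I) v_1 = (0, 0, 0)ᵀ = 0. ✓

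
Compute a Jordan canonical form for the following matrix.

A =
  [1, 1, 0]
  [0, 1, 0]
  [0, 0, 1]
J_2(1) ⊕ J_1(1)

The characteristic polynomial is
  det(x·I − A) = x^3 - 3*x^2 + 3*x - 1 = (x - 1)^3

Eigenvalues and multiplicities (the geometric multiplicity of λ is n − rank(A − λI), which equals the number of Jordan blocks for λ):
  λ = 1: algebraic multiplicity = 3, geometric multiplicity = 2

Determining the block sizes for each eigenvalue:
  λ = 1: 2 blocks summing to 3 forces exactly one block of size 2 and the rest size 1 → block sizes [2, 1]

Assembling the blocks gives a Jordan form
J =
  [1, 1, 0]
  [0, 1, 0]
  [0, 0, 1]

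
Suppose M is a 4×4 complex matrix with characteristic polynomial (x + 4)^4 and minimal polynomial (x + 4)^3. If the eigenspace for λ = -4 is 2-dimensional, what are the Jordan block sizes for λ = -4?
Block sizes for λ = -4: [3, 1]

Step 1 — from the characteristic polynomial, algebraic multiplicity of λ = -4 is 4. From dim ker(M − (-4)·I) = 2, there are exactly 2 Jordan blocks for λ = -4.
Step 2 — from the minimal polynomial, the factor (x + 4)^3 tells us the largest block for λ = -4 has size 3.
Step 3 — with total size 4, 2 blocks, and largest block 3, the block sizes (in nonincreasing order) are [3, 1].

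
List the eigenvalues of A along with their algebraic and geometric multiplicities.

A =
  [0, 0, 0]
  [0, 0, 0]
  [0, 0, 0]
λ = 0: alg = 3, geom = 3

Step 1 — factor the characteristic polynomial to read off the algebraic multiplicities:
  χ_A(x) = x^3

Step 2 — compute geometric multiplicities via the rank-nullity identity g(λ) = n − rank(A − λI):
  rank(A − (0)·I) = 0, so dim ker(A − (0)·I) = n − 0 = 3

Summary:
  λ = 0: algebraic multiplicity = 3, geometric multiplicity = 3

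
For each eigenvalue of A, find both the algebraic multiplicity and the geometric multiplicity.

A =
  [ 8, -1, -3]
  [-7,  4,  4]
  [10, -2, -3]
λ = 3: alg = 3, geom = 1

Step 1 — factor the characteristic polynomial to read off the algebraic multiplicities:
  χ_A(x) = (x - 3)^3

Step 2 — compute geometric multiplicities via the rank-nullity identity g(λ) = n − rank(A − λI):
  rank(A − (3)·I) = 2, so dim ker(A − (3)·I) = n − 2 = 1

Summary:
  λ = 3: algebraic multiplicity = 3, geometric multiplicity = 1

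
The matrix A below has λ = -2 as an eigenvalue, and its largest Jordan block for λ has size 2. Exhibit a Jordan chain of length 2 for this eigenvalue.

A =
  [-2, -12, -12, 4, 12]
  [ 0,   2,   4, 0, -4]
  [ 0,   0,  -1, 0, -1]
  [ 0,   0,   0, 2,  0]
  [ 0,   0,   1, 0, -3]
A Jordan chain for λ = -2 of length 2:
v_1 = (0, 0, -1, 0, -1)ᵀ
v_2 = (0, 1, -1, 0, 0)ᵀ

Let N = A − (-2)·I. We want v_2 with N^2 v_2 = 0 but N^1 v_2 ≠ 0; then v_{j-1} := N · v_j for j = 2, …, 2.

Pick v_2 = (0, 1, -1, 0, 0)ᵀ.
Then v_1 = N · v_2 = (0, 0, -1, 0, -1)ᵀ.

Sanity check: (A − (-2)·I) v_1 = (0, 0, 0, 0, 0)ᵀ = 0. ✓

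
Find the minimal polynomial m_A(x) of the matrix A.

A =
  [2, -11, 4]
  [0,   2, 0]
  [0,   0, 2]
x^2 - 4*x + 4

The characteristic polynomial is χ_A(x) = (x - 2)^3, so the eigenvalues are known. The minimal polynomial is
  m_A(x) = Π_λ (x − λ)^{k_λ}
where k_λ is the size of the *largest* Jordan block for λ (equivalently, the smallest k with (A − λI)^k v = 0 for every generalised eigenvector v of λ).

  λ = 2: largest Jordan block has size 2, contributing (x − 2)^2

So m_A(x) = (x - 2)^2 = x^2 - 4*x + 4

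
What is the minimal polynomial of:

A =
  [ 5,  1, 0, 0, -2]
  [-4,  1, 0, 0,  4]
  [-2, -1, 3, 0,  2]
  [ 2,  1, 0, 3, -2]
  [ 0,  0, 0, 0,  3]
x^2 - 6*x + 9

The characteristic polynomial is χ_A(x) = (x - 3)^5, so the eigenvalues are known. The minimal polynomial is
  m_A(x) = Π_λ (x − λ)^{k_λ}
where k_λ is the size of the *largest* Jordan block for λ (equivalently, the smallest k with (A − λI)^k v = 0 for every generalised eigenvector v of λ).

  λ = 3: largest Jordan block has size 2, contributing (x − 3)^2

So m_A(x) = (x - 3)^2 = x^2 - 6*x + 9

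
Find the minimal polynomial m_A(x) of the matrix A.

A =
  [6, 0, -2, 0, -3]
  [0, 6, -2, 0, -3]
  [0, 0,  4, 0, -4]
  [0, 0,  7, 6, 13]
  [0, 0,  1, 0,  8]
x^3 - 18*x^2 + 108*x - 216

The characteristic polynomial is χ_A(x) = (x - 6)^5, so the eigenvalues are known. The minimal polynomial is
  m_A(x) = Π_λ (x − λ)^{k_λ}
where k_λ is the size of the *largest* Jordan block for λ (equivalently, the smallest k with (A − λI)^k v = 0 for every generalised eigenvector v of λ).

  λ = 6: largest Jordan block has size 3, contributing (x − 6)^3

So m_A(x) = (x - 6)^3 = x^3 - 18*x^2 + 108*x - 216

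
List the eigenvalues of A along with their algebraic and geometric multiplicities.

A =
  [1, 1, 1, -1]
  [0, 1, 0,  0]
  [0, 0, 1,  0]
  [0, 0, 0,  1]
λ = 1: alg = 4, geom = 3

Step 1 — factor the characteristic polynomial to read off the algebraic multiplicities:
  χ_A(x) = (x - 1)^4

Step 2 — compute geometric multiplicities via the rank-nullity identity g(λ) = n − rank(A − λI):
  rank(A − (1)·I) = 1, so dim ker(A − (1)·I) = n − 1 = 3

Summary:
  λ = 1: algebraic multiplicity = 4, geometric multiplicity = 3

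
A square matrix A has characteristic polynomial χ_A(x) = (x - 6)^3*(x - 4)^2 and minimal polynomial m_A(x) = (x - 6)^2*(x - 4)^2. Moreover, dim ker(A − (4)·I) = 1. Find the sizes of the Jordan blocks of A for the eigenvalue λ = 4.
Block sizes for λ = 4: [2]

Step 1 — from the characteristic polynomial, algebraic multiplicity of λ = 4 is 2. From dim ker(A − (4)·I) = 1, there are exactly 1 Jordan blocks for λ = 4.
Step 2 — from the minimal polynomial, the factor (x − 4)^2 tells us the largest block for λ = 4 has size 2.
Step 3 — with total size 2, 1 blocks, and largest block 2, the block sizes (in nonincreasing order) are [2].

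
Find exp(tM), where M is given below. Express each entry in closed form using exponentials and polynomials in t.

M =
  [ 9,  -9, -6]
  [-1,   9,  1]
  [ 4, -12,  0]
e^{tM} =
  [-3*t^2*exp(6*t) + 3*t*exp(6*t) + exp(6*t), 9*t^2*exp(6*t) - 9*t*exp(6*t), 9*t^2*exp(6*t)/2 - 6*t*exp(6*t)]
  [-t^2*exp(6*t) - t*exp(6*t), 3*t^2*exp(6*t) + 3*t*exp(6*t) + exp(6*t), 3*t^2*exp(6*t)/2 + t*exp(6*t)]
  [4*t*exp(6*t), -12*t*exp(6*t), -6*t*exp(6*t) + exp(6*t)]

Strategy: write M = P · J · P⁻¹ where J is a Jordan canonical form, so e^{tM} = P · e^{tJ} · P⁻¹, and e^{tJ} can be computed block-by-block.

M has Jordan form
J =
  [6, 1, 0]
  [0, 6, 1]
  [0, 0, 6]
(up to reordering of blocks).

Per-block formulas:
  For a 3×3 Jordan block J_3(6): exp(t · J_3(6)) = e^(6t)·(I + t·N + (t^2/2)·N^2), where N is the 3×3 nilpotent shift.

After assembling e^{tJ} and conjugating by P, we get:

e^{tM} =
  [-3*t^2*exp(6*t) + 3*t*exp(6*t) + exp(6*t), 9*t^2*exp(6*t) - 9*t*exp(6*t), 9*t^2*exp(6*t)/2 - 6*t*exp(6*t)]
  [-t^2*exp(6*t) - t*exp(6*t), 3*t^2*exp(6*t) + 3*t*exp(6*t) + exp(6*t), 3*t^2*exp(6*t)/2 + t*exp(6*t)]
  [4*t*exp(6*t), -12*t*exp(6*t), -6*t*exp(6*t) + exp(6*t)]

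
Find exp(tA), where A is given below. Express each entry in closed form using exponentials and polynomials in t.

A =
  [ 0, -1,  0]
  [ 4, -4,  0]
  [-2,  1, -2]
e^{tA} =
  [2*t*exp(-2*t) + exp(-2*t), -t*exp(-2*t), 0]
  [4*t*exp(-2*t), -2*t*exp(-2*t) + exp(-2*t), 0]
  [-2*t*exp(-2*t), t*exp(-2*t), exp(-2*t)]

Strategy: write A = P · J · P⁻¹ where J is a Jordan canonical form, so e^{tA} = P · e^{tJ} · P⁻¹, and e^{tJ} can be computed block-by-block.

A has Jordan form
J =
  [-2,  1,  0]
  [ 0, -2,  0]
  [ 0,  0, -2]
(up to reordering of blocks).

Per-block formulas:
  For a 1×1 block at λ = -2: exp(t · [-2]) = [e^(-2t)].
  For a 2×2 Jordan block J_2(-2): exp(t · J_2(-2)) = e^(-2t)·(I + t·N), where N is the 2×2 nilpotent shift.

After assembling e^{tJ} and conjugating by P, we get:

e^{tA} =
  [2*t*exp(-2*t) + exp(-2*t), -t*exp(-2*t), 0]
  [4*t*exp(-2*t), -2*t*exp(-2*t) + exp(-2*t), 0]
  [-2*t*exp(-2*t), t*exp(-2*t), exp(-2*t)]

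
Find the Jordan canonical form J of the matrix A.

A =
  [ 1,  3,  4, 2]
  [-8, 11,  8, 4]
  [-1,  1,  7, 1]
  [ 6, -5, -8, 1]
J_2(5) ⊕ J_2(5)

The characteristic polynomial is
  det(x·I − A) = x^4 - 20*x^3 + 150*x^2 - 500*x + 625 = (x - 5)^4

Eigenvalues and multiplicities (the geometric multiplicity of λ is n − rank(A − λI), which equals the number of Jordan blocks for λ):
  λ = 5: algebraic multiplicity = 4, geometric multiplicity = 2

Determining the block sizes for each eigenvalue:
  λ = 5: with am = 4 and gm = 2, the partition is not yet determined (e.g. several partitions of 4 into 2 parts exist). Let N = A − (5)·I. Computing rank(N^1) = 2, rank(N^2) = 0; the number of blocks of size ≥ j is rank(N^{j−1}) − rank(N^j), giving [2, 2]. So we have 2 block(s) of size 2 → block sizes [2, 2]

Assembling the blocks gives a Jordan form
J =
  [5, 1, 0, 0]
  [0, 5, 0, 0]
  [0, 0, 5, 1]
  [0, 0, 0, 5]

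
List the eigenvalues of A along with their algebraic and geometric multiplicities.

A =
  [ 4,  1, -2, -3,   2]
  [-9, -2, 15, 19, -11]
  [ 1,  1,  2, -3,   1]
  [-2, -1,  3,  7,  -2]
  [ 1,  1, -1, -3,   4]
λ = 3: alg = 5, geom = 2

Step 1 — factor the characteristic polynomial to read off the algebraic multiplicities:
  χ_A(x) = (x - 3)^5

Step 2 — compute geometric multiplicities via the rank-nullity identity g(λ) = n − rank(A − λI):
  rank(A − (3)·I) = 3, so dim ker(A − (3)·I) = n − 3 = 2

Summary:
  λ = 3: algebraic multiplicity = 5, geometric multiplicity = 2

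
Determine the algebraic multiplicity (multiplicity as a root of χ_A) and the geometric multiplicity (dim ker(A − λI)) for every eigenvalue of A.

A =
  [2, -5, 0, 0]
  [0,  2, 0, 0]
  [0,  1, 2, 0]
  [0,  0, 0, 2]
λ = 2: alg = 4, geom = 3

Step 1 — factor the characteristic polynomial to read off the algebraic multiplicities:
  χ_A(x) = (x - 2)^4

Step 2 — compute geometric multiplicities via the rank-nullity identity g(λ) = n − rank(A − λI):
  rank(A − (2)·I) = 1, so dim ker(A − (2)·I) = n − 1 = 3

Summary:
  λ = 2: algebraic multiplicity = 4, geometric multiplicity = 3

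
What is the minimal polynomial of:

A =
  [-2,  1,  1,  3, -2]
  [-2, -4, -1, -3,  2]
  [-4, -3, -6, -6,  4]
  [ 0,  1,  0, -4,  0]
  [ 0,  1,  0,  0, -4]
x^3 + 12*x^2 + 48*x + 64

The characteristic polynomial is χ_A(x) = (x + 4)^5, so the eigenvalues are known. The minimal polynomial is
  m_A(x) = Π_λ (x − λ)^{k_λ}
where k_λ is the size of the *largest* Jordan block for λ (equivalently, the smallest k with (A − λI)^k v = 0 for every generalised eigenvector v of λ).

  λ = -4: largest Jordan block has size 3, contributing (x + 4)^3

So m_A(x) = (x + 4)^3 = x^3 + 12*x^2 + 48*x + 64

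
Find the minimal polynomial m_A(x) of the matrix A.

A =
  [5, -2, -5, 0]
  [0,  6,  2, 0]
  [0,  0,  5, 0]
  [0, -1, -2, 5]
x^3 - 16*x^2 + 85*x - 150

The characteristic polynomial is χ_A(x) = (x - 6)*(x - 5)^3, so the eigenvalues are known. The minimal polynomial is
  m_A(x) = Π_λ (x − λ)^{k_λ}
where k_λ is the size of the *largest* Jordan block for λ (equivalently, the smallest k with (A − λI)^k v = 0 for every generalised eigenvector v of λ).

  λ = 5: largest Jordan block has size 2, contributing (x − 5)^2
  λ = 6: largest Jordan block has size 1, contributing (x − 6)

So m_A(x) = (x - 6)*(x - 5)^2 = x^3 - 16*x^2 + 85*x - 150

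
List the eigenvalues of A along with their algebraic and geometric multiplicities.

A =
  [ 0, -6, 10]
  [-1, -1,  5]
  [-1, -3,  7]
λ = 2: alg = 3, geom = 2

Step 1 — factor the characteristic polynomial to read off the algebraic multiplicities:
  χ_A(x) = (x - 2)^3

Step 2 — compute geometric multiplicities via the rank-nullity identity g(λ) = n − rank(A − λI):
  rank(A − (2)·I) = 1, so dim ker(A − (2)·I) = n − 1 = 2

Summary:
  λ = 2: algebraic multiplicity = 3, geometric multiplicity = 2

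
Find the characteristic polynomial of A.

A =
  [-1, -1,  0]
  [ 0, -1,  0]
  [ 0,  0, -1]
x^3 + 3*x^2 + 3*x + 1

Expanding det(x·I − A) (e.g. by cofactor expansion or by noting that A is similar to its Jordan form J, which has the same characteristic polynomial as A) gives
  χ_A(x) = x^3 + 3*x^2 + 3*x + 1
which factors as (x + 1)^3. The eigenvalues (with algebraic multiplicities) are λ = -1 with multiplicity 3.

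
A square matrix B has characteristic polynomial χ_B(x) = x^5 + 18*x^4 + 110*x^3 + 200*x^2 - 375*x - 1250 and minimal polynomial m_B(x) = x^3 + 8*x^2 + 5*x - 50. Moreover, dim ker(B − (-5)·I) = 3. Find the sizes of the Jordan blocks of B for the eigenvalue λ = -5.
Block sizes for λ = -5: [2, 1, 1]

Step 1 — from the characteristic polynomial, algebraic multiplicity of λ = -5 is 4. From dim ker(B − (-5)·I) = 3, there are exactly 3 Jordan blocks for λ = -5.
Step 2 — from the minimal polynomial, the factor (x + 5)^2 tells us the largest block for λ = -5 has size 2.
Step 3 — with total size 4, 3 blocks, and largest block 2, the block sizes (in nonincreasing order) are [2, 1, 1].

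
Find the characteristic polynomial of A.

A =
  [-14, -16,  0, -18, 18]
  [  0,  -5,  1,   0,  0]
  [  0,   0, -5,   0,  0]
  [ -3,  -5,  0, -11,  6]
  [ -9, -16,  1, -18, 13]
x^5 + 22*x^4 + 190*x^3 + 800*x^2 + 1625*x + 1250

Expanding det(x·I − A) (e.g. by cofactor expansion or by noting that A is similar to its Jordan form J, which has the same characteristic polynomial as A) gives
  χ_A(x) = x^5 + 22*x^4 + 190*x^3 + 800*x^2 + 1625*x + 1250
which factors as (x + 2)*(x + 5)^4. The eigenvalues (with algebraic multiplicities) are λ = -5 with multiplicity 4, λ = -2 with multiplicity 1.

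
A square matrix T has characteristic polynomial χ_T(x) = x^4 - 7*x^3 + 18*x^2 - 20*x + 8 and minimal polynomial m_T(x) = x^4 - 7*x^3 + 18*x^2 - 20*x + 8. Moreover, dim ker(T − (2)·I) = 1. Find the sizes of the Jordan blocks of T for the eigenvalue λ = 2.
Block sizes for λ = 2: [3]

Step 1 — from the characteristic polynomial, algebraic multiplicity of λ = 2 is 3. From dim ker(T − (2)·I) = 1, there are exactly 1 Jordan blocks for λ = 2.
Step 2 — from the minimal polynomial, the factor (x − 2)^3 tells us the largest block for λ = 2 has size 3.
Step 3 — with total size 3, 1 blocks, and largest block 3, the block sizes (in nonincreasing order) are [3].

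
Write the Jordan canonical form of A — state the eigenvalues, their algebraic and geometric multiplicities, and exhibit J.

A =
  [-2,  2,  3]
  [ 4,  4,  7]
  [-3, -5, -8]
J_3(-2)

The characteristic polynomial is
  det(x·I − A) = x^3 + 6*x^2 + 12*x + 8 = (x + 2)^3

Eigenvalues and multiplicities (the geometric multiplicity of λ is n − rank(A − λI), which equals the number of Jordan blocks for λ):
  λ = -2: algebraic multiplicity = 3, geometric multiplicity = 1

Determining the block sizes for each eigenvalue:
  λ = -2: one block (gm = 1), so the single block has size am = 3 → block sizes [3]

Assembling the blocks gives a Jordan form
J =
  [-2,  1,  0]
  [ 0, -2,  1]
  [ 0,  0, -2]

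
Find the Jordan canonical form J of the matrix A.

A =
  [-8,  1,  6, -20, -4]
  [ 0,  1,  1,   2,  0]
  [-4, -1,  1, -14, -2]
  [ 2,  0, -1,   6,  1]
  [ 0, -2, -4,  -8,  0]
J_3(0) ⊕ J_2(0)

The characteristic polynomial is
  det(x·I − A) = x^5

Eigenvalues and multiplicities (the geometric multiplicity of λ is n − rank(A − λI), which equals the number of Jordan blocks for λ):
  λ = 0: algebraic multiplicity = 5, geometric multiplicity = 2

Determining the block sizes for each eigenvalue:
  λ = 0: with am = 5 and gm = 2, the partition is not yet determined (e.g. several partitions of 5 into 2 parts exist). Let N = A − (0)·I. Computing rank(N^1) = 3, rank(N^2) = 1, rank(N^3) = 0; the number of blocks of size ≥ j is rank(N^{j−1}) − rank(N^j), giving [2, 2, 1]. So we have 1 block(s) of size 3, 1 block(s) of size 2 → block sizes [3, 2]

Assembling the blocks gives a Jordan form
J =
  [0, 1, 0, 0, 0]
  [0, 0, 1, 0, 0]
  [0, 0, 0, 0, 0]
  [0, 0, 0, 0, 1]
  [0, 0, 0, 0, 0]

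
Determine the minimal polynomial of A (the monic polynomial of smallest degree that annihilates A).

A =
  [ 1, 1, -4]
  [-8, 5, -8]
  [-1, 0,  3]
x^3 - 9*x^2 + 27*x - 27

The characteristic polynomial is χ_A(x) = (x - 3)^3, so the eigenvalues are known. The minimal polynomial is
  m_A(x) = Π_λ (x − λ)^{k_λ}
where k_λ is the size of the *largest* Jordan block for λ (equivalently, the smallest k with (A − λI)^k v = 0 for every generalised eigenvector v of λ).

  λ = 3: largest Jordan block has size 3, contributing (x − 3)^3

So m_A(x) = (x - 3)^3 = x^3 - 9*x^2 + 27*x - 27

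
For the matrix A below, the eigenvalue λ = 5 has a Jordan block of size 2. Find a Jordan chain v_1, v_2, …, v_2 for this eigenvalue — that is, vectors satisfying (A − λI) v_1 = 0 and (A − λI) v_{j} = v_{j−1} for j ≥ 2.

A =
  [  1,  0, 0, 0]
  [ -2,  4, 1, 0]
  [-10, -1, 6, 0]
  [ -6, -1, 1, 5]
A Jordan chain for λ = 5 of length 2:
v_1 = (0, -1, -1, -1)ᵀ
v_2 = (0, 1, 0, 0)ᵀ

Let N = A − (5)·I. We want v_2 with N^2 v_2 = 0 but N^1 v_2 ≠ 0; then v_{j-1} := N · v_j for j = 2, …, 2.

Pick v_2 = (0, 1, 0, 0)ᵀ.
Then v_1 = N · v_2 = (0, -1, -1, -1)ᵀ.

Sanity check: (A − (5)·I) v_1 = (0, 0, 0, 0)ᵀ = 0. ✓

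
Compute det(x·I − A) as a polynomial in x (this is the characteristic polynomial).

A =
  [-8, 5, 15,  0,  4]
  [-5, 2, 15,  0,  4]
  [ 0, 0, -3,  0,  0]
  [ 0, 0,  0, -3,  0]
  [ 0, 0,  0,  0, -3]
x^5 + 15*x^4 + 90*x^3 + 270*x^2 + 405*x + 243

Expanding det(x·I − A) (e.g. by cofactor expansion or by noting that A is similar to its Jordan form J, which has the same characteristic polynomial as A) gives
  χ_A(x) = x^5 + 15*x^4 + 90*x^3 + 270*x^2 + 405*x + 243
which factors as (x + 3)^5. The eigenvalues (with algebraic multiplicities) are λ = -3 with multiplicity 5.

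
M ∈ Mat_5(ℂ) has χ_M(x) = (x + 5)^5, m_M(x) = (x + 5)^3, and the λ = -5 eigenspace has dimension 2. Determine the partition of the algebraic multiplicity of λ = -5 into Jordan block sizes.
Block sizes for λ = -5: [3, 2]

Step 1 — from the characteristic polynomial, algebraic multiplicity of λ = -5 is 5. From dim ker(M − (-5)·I) = 2, there are exactly 2 Jordan blocks for λ = -5.
Step 2 — from the minimal polynomial, the factor (x + 5)^3 tells us the largest block for λ = -5 has size 3.
Step 3 — with total size 5, 2 blocks, and largest block 3, the block sizes (in nonincreasing order) are [3, 2].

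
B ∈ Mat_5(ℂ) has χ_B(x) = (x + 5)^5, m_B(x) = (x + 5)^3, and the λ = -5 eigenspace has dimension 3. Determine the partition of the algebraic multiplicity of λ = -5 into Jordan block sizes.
Block sizes for λ = -5: [3, 1, 1]

Step 1 — from the characteristic polynomial, algebraic multiplicity of λ = -5 is 5. From dim ker(B − (-5)·I) = 3, there are exactly 3 Jordan blocks for λ = -5.
Step 2 — from the minimal polynomial, the factor (x + 5)^3 tells us the largest block for λ = -5 has size 3.
Step 3 — with total size 5, 3 blocks, and largest block 3, the block sizes (in nonincreasing order) are [3, 1, 1].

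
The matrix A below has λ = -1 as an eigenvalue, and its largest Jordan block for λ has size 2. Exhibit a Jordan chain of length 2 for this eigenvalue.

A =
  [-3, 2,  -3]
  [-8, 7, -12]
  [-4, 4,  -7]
A Jordan chain for λ = -1 of length 2:
v_1 = (-2, -8, -4)ᵀ
v_2 = (1, 0, 0)ᵀ

Let N = A − (-1)·I. We want v_2 with N^2 v_2 = 0 but N^1 v_2 ≠ 0; then v_{j-1} := N · v_j for j = 2, …, 2.

Pick v_2 = (1, 0, 0)ᵀ.
Then v_1 = N · v_2 = (-2, -8, -4)ᵀ.

Sanity check: (A − (-1)·I) v_1 = (0, 0, 0)ᵀ = 0. ✓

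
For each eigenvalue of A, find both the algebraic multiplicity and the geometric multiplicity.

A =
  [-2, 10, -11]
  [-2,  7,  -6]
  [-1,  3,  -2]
λ = 1: alg = 3, geom = 1

Step 1 — factor the characteristic polynomial to read off the algebraic multiplicities:
  χ_A(x) = (x - 1)^3

Step 2 — compute geometric multiplicities via the rank-nullity identity g(λ) = n − rank(A − λI):
  rank(A − (1)·I) = 2, so dim ker(A − (1)·I) = n − 2 = 1

Summary:
  λ = 1: algebraic multiplicity = 3, geometric multiplicity = 1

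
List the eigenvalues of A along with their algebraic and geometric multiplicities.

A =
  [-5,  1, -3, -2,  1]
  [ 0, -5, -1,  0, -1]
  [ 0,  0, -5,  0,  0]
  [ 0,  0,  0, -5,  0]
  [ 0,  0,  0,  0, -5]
λ = -5: alg = 5, geom = 3

Step 1 — factor the characteristic polynomial to read off the algebraic multiplicities:
  χ_A(x) = (x + 5)^5

Step 2 — compute geometric multiplicities via the rank-nullity identity g(λ) = n − rank(A − λI):
  rank(A − (-5)·I) = 2, so dim ker(A − (-5)·I) = n − 2 = 3

Summary:
  λ = -5: algebraic multiplicity = 5, geometric multiplicity = 3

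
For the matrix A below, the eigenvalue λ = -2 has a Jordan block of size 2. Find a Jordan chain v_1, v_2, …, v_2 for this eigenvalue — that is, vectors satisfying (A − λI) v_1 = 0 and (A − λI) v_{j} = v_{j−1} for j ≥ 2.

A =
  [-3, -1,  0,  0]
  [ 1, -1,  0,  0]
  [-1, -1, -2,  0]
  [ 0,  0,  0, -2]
A Jordan chain for λ = -2 of length 2:
v_1 = (-1, 1, -1, 0)ᵀ
v_2 = (1, 0, 0, 0)ᵀ

Let N = A − (-2)·I. We want v_2 with N^2 v_2 = 0 but N^1 v_2 ≠ 0; then v_{j-1} := N · v_j for j = 2, …, 2.

Pick v_2 = (1, 0, 0, 0)ᵀ.
Then v_1 = N · v_2 = (-1, 1, -1, 0)ᵀ.

Sanity check: (A − (-2)·I) v_1 = (0, 0, 0, 0)ᵀ = 0. ✓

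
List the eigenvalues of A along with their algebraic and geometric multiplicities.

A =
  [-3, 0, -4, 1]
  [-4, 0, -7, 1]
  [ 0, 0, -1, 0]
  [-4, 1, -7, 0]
λ = -1: alg = 4, geom = 2

Step 1 — factor the characteristic polynomial to read off the algebraic multiplicities:
  χ_A(x) = (x + 1)^4

Step 2 — compute geometric multiplicities via the rank-nullity identity g(λ) = n − rank(A − λI):
  rank(A − (-1)·I) = 2, so dim ker(A − (-1)·I) = n − 2 = 2

Summary:
  λ = -1: algebraic multiplicity = 4, geometric multiplicity = 2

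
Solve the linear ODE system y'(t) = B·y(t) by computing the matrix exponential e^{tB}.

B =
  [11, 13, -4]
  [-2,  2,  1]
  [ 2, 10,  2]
e^{tB} =
  [2*t*exp(6*t) + 2*exp(6*t) - exp(3*t), 4*t*exp(6*t) + 3*exp(6*t) - 3*exp(3*t), -t*exp(6*t) - exp(6*t) + exp(3*t)]
  [-2*t*exp(6*t), -4*t*exp(6*t) + exp(6*t), t*exp(6*t)]
  [-4*t*exp(6*t) + 2*exp(6*t) - 2*exp(3*t), -8*t*exp(6*t) + 6*exp(6*t) - 6*exp(3*t), 2*t*exp(6*t) - exp(6*t) + 2*exp(3*t)]

Strategy: write B = P · J · P⁻¹ where J is a Jordan canonical form, so e^{tB} = P · e^{tJ} · P⁻¹, and e^{tJ} can be computed block-by-block.

B has Jordan form
J =
  [3, 0, 0]
  [0, 6, 1]
  [0, 0, 6]
(up to reordering of blocks).

Per-block formulas:
  For a 2×2 Jordan block J_2(6): exp(t · J_2(6)) = e^(6t)·(I + t·N), where N is the 2×2 nilpotent shift.
  For a 1×1 block at λ = 3: exp(t · [3]) = [e^(3t)].

After assembling e^{tJ} and conjugating by P, we get:

e^{tB} =
  [2*t*exp(6*t) + 2*exp(6*t) - exp(3*t), 4*t*exp(6*t) + 3*exp(6*t) - 3*exp(3*t), -t*exp(6*t) - exp(6*t) + exp(3*t)]
  [-2*t*exp(6*t), -4*t*exp(6*t) + exp(6*t), t*exp(6*t)]
  [-4*t*exp(6*t) + 2*exp(6*t) - 2*exp(3*t), -8*t*exp(6*t) + 6*exp(6*t) - 6*exp(3*t), 2*t*exp(6*t) - exp(6*t) + 2*exp(3*t)]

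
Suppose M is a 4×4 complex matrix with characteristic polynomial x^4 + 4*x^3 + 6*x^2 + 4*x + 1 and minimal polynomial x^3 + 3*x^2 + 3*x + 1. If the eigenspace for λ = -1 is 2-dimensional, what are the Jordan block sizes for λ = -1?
Block sizes for λ = -1: [3, 1]

Step 1 — from the characteristic polynomial, algebraic multiplicity of λ = -1 is 4. From dim ker(M − (-1)·I) = 2, there are exactly 2 Jordan blocks for λ = -1.
Step 2 — from the minimal polynomial, the factor (x + 1)^3 tells us the largest block for λ = -1 has size 3.
Step 3 — with total size 4, 2 blocks, and largest block 3, the block sizes (in nonincreasing order) are [3, 1].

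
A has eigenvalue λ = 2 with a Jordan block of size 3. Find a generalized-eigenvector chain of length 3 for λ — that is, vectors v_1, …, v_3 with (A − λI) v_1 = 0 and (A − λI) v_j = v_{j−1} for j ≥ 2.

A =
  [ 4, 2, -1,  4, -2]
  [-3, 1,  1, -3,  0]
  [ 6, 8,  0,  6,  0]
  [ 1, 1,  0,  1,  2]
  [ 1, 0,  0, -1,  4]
A Jordan chain for λ = 2 of length 3:
v_1 = (-6, 0, -18, 0, 3)ᵀ
v_2 = (2, -3, 6, 1, 1)ᵀ
v_3 = (1, 0, 0, 0, 0)ᵀ

Let N = A − (2)·I. We want v_3 with N^3 v_3 = 0 but N^2 v_3 ≠ 0; then v_{j-1} := N · v_j for j = 3, …, 2.

Pick v_3 = (1, 0, 0, 0, 0)ᵀ.
Then v_2 = N · v_3 = (2, -3, 6, 1, 1)ᵀ.
Then v_1 = N · v_2 = (-6, 0, -18, 0, 3)ᵀ.

Sanity check: (A − (2)·I) v_1 = (0, 0, 0, 0, 0)ᵀ = 0. ✓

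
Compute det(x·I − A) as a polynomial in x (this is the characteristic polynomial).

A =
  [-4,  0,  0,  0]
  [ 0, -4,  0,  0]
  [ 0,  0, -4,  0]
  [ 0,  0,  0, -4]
x^4 + 16*x^3 + 96*x^2 + 256*x + 256

Expanding det(x·I − A) (e.g. by cofactor expansion or by noting that A is similar to its Jordan form J, which has the same characteristic polynomial as A) gives
  χ_A(x) = x^4 + 16*x^3 + 96*x^2 + 256*x + 256
which factors as (x + 4)^4. The eigenvalues (with algebraic multiplicities) are λ = -4 with multiplicity 4.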